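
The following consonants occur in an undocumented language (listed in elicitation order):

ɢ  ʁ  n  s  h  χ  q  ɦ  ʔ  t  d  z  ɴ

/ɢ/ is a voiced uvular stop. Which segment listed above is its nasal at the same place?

The nasal at the same place is an uvular nasal — in this inventory, /ɴ/.

/ɴ/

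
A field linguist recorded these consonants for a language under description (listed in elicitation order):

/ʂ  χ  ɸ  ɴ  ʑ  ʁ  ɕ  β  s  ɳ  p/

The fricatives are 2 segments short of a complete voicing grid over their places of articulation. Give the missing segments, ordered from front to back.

Voiceless: /ɸ/ (bilabial), /s/ (alveolar), /ʂ/ (retroflex), /ɕ/ (alveolo-palatal), /χ/ (uvular).
Voiced: /β/ (bilabial), /ʑ/ (alveolo-palatal), /ʁ/ (uvular).
Gaps, from front to back: alveolar lacks voiced (/z/); retroflex lacks voiced (/ʐ/).

/z/, /ʐ/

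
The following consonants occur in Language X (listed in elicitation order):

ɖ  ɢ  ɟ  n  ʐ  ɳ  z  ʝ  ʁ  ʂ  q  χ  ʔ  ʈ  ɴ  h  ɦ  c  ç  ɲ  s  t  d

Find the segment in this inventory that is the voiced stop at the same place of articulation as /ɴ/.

/ɢ/

/ɴ/ is an uvular nasal.
The voiced stop at the same place is a voiced uvular stop — in this inventory, /ɢ/.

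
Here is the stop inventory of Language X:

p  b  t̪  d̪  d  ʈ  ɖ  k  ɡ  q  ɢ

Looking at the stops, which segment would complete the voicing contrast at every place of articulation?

/t/

bilabial: voiceless /p/, voiced /b/.
dental: voiceless /t̪/, voiced /d̪/.
alveolar: voiceless —, voiced /d/.
retroflex: voiceless /ʈ/, voiced /ɖ/.
velar: voiceless /k/, voiced /ɡ/.
uvular: voiceless /q/, voiced /ɢ/.
The alveolar row has no voiceless member, so the gap is the voiceless alveolar stop /t/.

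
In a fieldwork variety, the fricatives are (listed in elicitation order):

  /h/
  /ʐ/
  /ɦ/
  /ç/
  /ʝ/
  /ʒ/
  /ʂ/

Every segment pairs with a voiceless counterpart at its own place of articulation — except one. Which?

/ʒ/

Retroflex: /ʂ/ ~ /ʐ/
Palatal: /ç/ ~ /ʝ/
Glottal: /h/ ~ /ɦ/
Postalveolar: only /ʒ/ (voiced); no voiceless partner.
So /ʒ/ is the unpaired segment.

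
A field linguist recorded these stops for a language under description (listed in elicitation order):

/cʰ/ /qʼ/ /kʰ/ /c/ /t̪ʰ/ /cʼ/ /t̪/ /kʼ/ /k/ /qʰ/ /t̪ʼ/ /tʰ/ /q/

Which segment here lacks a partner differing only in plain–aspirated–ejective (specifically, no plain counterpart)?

Dental: /t̪/ ~ /t̪ʰ/ ~ /t̪ʼ/
Palatal: /c/ ~ /cʰ/ ~ /cʼ/
Velar: /k/ ~ /kʰ/ ~ /kʼ/
Uvular: /q/ ~ /qʰ/ ~ /qʼ/
Alveolar: only /tʰ/ (aspirated); no plain partner.
So /tʰ/ is the unpaired segment.

/tʰ/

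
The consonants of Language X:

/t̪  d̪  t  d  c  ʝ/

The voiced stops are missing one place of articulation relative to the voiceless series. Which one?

palatal

Voiceless: /t̪/ (dental), /t/ (alveolar), /c/ (palatal).
Voiced: /d̪/ (dental), /d/ (alveolar).
Every place of articulation has a voiced member except palatal, where /ɟ/ would be expected.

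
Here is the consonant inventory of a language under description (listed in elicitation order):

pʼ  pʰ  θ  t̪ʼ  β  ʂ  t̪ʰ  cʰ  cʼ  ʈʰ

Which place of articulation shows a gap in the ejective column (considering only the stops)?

Aspirated: /pʰ/ (bilabial), /t̪ʰ/ (dental), /ʈʰ/ (retroflex), /cʰ/ (palatal).
Ejective: /pʼ/ (bilabial), /t̪ʼ/ (dental), /cʼ/ (palatal).
Every place of articulation has an ejective member except retroflex, where /ʈʼ/ would be expected.

retroflex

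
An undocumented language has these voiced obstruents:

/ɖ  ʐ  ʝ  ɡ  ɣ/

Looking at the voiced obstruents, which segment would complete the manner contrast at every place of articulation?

Stop: /ɖ/ (retroflex), /ɡ/ (velar).
Fricative: /ʐ/ (retroflex), /ʝ/ (palatal), /ɣ/ (velar).
The palatal row has no stop member, so the gap is the palatal stop /ɟ/.

/ɟ/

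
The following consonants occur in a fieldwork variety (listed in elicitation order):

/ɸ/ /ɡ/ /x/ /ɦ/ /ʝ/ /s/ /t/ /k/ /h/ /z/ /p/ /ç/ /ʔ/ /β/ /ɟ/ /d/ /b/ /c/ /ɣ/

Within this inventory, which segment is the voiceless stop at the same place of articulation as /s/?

/s/ is a voiceless alveolar fricative.
The voiceless stop at the same place is a voiceless alveolar stop — in this inventory, /t/.

/t/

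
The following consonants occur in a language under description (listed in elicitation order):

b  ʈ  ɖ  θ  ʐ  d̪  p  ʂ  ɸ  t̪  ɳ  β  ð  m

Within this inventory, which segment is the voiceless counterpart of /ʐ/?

/ʂ/

/ʐ/ is a voiced retroflex fricative.
The voiceless counterpart is a voiceless retroflex fricative — in this inventory, /ʂ/.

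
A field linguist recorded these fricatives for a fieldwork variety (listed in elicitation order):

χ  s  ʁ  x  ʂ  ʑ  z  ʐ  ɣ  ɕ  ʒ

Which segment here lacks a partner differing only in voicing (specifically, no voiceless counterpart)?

/ʒ/

Alveolar: /s/ ~ /z/
Retroflex: /ʂ/ ~ /ʐ/
Alveolo-palatal: /ɕ/ ~ /ʑ/
Velar: /x/ ~ /ɣ/
Uvular: /χ/ ~ /ʁ/
Postalveolar: only /ʒ/ (voiced); no voiceless partner.
So /ʒ/ is the unpaired segment.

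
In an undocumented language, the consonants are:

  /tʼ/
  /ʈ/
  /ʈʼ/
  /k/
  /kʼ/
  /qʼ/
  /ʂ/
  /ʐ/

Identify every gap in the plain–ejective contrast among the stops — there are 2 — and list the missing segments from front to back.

/t/, /q/

Plain: /ʈ/ (retroflex), /k/ (velar).
Ejective: /tʼ/ (alveolar), /ʈʼ/ (retroflex), /kʼ/ (velar), /qʼ/ (uvular).
Gaps, from front to back: alveolar lacks plain (/t/); uvular lacks plain (/q/).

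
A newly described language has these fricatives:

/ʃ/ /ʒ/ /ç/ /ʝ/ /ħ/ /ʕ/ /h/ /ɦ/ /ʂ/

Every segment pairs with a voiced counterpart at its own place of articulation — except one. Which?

/ʂ/

Postalveolar: /ʃ/ ~ /ʒ/
Palatal: /ç/ ~ /ʝ/
Pharyngeal: /ħ/ ~ /ʕ/
Glottal: /h/ ~ /ɦ/
Retroflex: only /ʂ/ (voiceless); no voiced partner.
So /ʂ/ is the unpaired segment.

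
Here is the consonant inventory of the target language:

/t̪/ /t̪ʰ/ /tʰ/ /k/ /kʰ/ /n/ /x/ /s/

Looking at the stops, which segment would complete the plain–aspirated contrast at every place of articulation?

dental: plain /t̪/, aspirated /t̪ʰ/.
alveolar: plain —, aspirated /tʰ/.
velar: plain /k/, aspirated /kʰ/.
The alveolar row has no plain member, so the gap is the plain alveolar stop /t/.

/t/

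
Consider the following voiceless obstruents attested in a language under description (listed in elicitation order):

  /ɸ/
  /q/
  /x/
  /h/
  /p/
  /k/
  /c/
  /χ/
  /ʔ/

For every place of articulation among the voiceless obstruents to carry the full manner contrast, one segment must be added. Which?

/ç/

Stop: /p/ (bilabial), /c/ (palatal), /k/ (velar), /q/ (uvular), /ʔ/ (glottal).
Fricative: /ɸ/ (bilabial), /x/ (velar), /χ/ (uvular), /h/ (glottal).
The palatal row has no fricative member, so the gap is the palatal fricative /ç/.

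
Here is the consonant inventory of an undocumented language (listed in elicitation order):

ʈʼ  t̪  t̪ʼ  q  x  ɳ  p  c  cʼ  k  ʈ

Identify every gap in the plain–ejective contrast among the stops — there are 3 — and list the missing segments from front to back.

/pʼ/, /kʼ/, /qʼ/

Plain: /p/ (bilabial), /t̪/ (dental), /ʈ/ (retroflex), /c/ (palatal), /k/ (velar), /q/ (uvular).
Ejective: /t̪ʼ/ (dental), /ʈʼ/ (retroflex), /cʼ/ (palatal).
Gaps, from front to back: bilabial lacks ejective (/pʼ/); velar lacks ejective (/kʼ/); uvular lacks ejective (/qʼ/).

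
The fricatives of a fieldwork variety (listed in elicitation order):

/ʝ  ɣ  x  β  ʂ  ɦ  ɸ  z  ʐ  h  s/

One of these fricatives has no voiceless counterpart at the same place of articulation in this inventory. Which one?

Bilabial: /ɸ/ ~ /β/
Alveolar: /s/ ~ /z/
Retroflex: /ʂ/ ~ /ʐ/
Velar: /x/ ~ /ɣ/
Glottal: /h/ ~ /ɦ/
Palatal: only /ʝ/ (voiced); no voiceless partner.
So /ʝ/ is the unpaired segment.

/ʝ/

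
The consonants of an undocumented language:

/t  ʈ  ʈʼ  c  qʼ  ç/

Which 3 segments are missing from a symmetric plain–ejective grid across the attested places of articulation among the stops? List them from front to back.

/tʼ/, /cʼ/, /q/

Plain: /t/ (alveolar), /ʈ/ (retroflex), /c/ (palatal).
Ejective: /ʈʼ/ (retroflex), /qʼ/ (uvular).
Gaps, from front to back: alveolar lacks ejective (/tʼ/); palatal lacks ejective (/cʼ/); uvular lacks plain (/q/).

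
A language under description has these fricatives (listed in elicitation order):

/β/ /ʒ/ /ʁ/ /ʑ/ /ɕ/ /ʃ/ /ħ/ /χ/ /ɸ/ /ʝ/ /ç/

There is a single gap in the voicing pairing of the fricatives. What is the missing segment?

Voiceless: /ɸ/ (bilabial), /ʃ/ (postalveolar), /ɕ/ (alveolo-palatal), /ç/ (palatal), /χ/ (uvular), /ħ/ (pharyngeal).
Voiced: /β/ (bilabial), /ʒ/ (postalveolar), /ʑ/ (alveolo-palatal), /ʝ/ (palatal), /ʁ/ (uvular).
The pharyngeal row has no voiced member, so the gap is the voiced pharyngeal fricative /ʕ/.

/ʕ/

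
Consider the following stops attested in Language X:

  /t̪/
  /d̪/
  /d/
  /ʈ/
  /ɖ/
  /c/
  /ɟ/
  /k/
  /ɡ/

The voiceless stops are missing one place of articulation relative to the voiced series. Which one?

Voiceless: /t̪/ (dental), /ʈ/ (retroflex), /c/ (palatal), /k/ (velar).
Voiced: /d̪/ (dental), /d/ (alveolar), /ɖ/ (retroflex), /ɟ/ (palatal), /ɡ/ (velar).
Every place of articulation has a voiceless member except alveolar, where /t/ would be expected.

alveolar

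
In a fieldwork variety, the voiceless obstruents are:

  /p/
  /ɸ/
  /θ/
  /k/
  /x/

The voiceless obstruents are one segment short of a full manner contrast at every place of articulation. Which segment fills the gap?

Stop: /p/ (bilabial), /k/ (velar).
Fricative: /ɸ/ (bilabial), /θ/ (dental), /x/ (velar).
The dental row has no stop member, so the gap is the dental stop /t̪/.

/t̪/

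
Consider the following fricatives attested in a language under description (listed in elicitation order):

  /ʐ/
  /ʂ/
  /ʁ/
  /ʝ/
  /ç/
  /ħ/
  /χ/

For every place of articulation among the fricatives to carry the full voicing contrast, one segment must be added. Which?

Voiceless: /ʂ/ (retroflex), /ç/ (palatal), /χ/ (uvular), /ħ/ (pharyngeal).
Voiced: /ʐ/ (retroflex), /ʝ/ (palatal), /ʁ/ (uvular).
The pharyngeal row has no voiced member, so the gap is the voiced pharyngeal fricative /ʕ/.

/ʕ/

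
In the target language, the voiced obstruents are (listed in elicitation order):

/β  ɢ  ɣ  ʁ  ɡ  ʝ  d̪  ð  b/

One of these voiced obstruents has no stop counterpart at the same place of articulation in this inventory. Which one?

/ʝ/

Bilabial: /b/ ~ /β/
Dental: /d̪/ ~ /ð/
Velar: /ɡ/ ~ /ɣ/
Uvular: /ɢ/ ~ /ʁ/
Palatal: only /ʝ/ (fricative); no stop partner.
So /ʝ/ is the unpaired segment.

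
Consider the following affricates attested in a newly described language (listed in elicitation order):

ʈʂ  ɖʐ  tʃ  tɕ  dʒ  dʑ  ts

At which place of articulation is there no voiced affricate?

alveolar

place of articulation  voiceless  voiced  
alveolar          ts        —       
postalveolar      tʃ        dʒ      
retroflex         ʈʂ        ɖʐ      
alveolo-palatal   tɕ        dʑ      
Every place of articulation has a voiced member except alveolar, where /dz/ would be expected.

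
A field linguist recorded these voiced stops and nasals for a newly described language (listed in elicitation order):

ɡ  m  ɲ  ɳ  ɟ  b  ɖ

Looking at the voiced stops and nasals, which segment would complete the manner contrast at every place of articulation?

place of articulation  oral stop  nasal   
bilabial          b         m       
retroflex         ɖ         ɳ       
palatal           ɟ         ɲ       
velar             ɡ         —       
The velar row has no nasal member, so the gap is the velar nasal /ŋ/.

/ŋ/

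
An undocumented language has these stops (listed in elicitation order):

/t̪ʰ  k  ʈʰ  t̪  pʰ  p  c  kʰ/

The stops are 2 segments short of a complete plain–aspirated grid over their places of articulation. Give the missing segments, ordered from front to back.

/ʈ/, /cʰ/

place of articulation  plain     aspirated
bilabial          p         pʰ      
dental            t̪        t̪ʰ     
retroflex         —         ʈʰ      
palatal           c         —       
velar             k         kʰ      
Gaps, from front to back: retroflex lacks plain (/ʈ/); palatal lacks aspirated (/cʰ/).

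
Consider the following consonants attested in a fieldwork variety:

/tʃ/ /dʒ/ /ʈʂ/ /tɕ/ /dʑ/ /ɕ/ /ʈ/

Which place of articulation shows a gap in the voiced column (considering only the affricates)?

retroflex

place of articulation  voiceless  voiced  
postalveolar      tʃ        dʒ      
retroflex         ʈʂ        —       
alveolo-palatal   tɕ        dʑ      
Every place of articulation has a voiced member except retroflex, where /ɖʐ/ would be expected.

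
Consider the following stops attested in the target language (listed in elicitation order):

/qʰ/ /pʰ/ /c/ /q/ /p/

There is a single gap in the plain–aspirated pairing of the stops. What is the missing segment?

/cʰ/

Plain: /p/ (bilabial), /c/ (palatal), /q/ (uvular).
Aspirated: /pʰ/ (bilabial), /qʰ/ (uvular).
The palatal row has no aspirated member, so the gap is the aspirated palatal stop /cʰ/.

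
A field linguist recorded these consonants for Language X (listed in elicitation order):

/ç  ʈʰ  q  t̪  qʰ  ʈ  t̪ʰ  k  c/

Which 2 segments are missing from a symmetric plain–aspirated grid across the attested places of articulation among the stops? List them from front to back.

/cʰ/, /kʰ/

dental: plain /t̪/, aspirated /t̪ʰ/.
retroflex: plain /ʈ/, aspirated /ʈʰ/.
palatal: plain /c/, aspirated —.
velar: plain /k/, aspirated —.
uvular: plain /q/, aspirated /qʰ/.
Gaps, from front to back: palatal lacks aspirated (/cʰ/); velar lacks aspirated (/kʰ/).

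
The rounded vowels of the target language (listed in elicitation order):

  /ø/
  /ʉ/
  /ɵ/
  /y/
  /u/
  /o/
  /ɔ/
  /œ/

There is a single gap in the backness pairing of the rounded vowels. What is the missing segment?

height            front     central   back    
high              y         ʉ         u       
high-mid          ø         ɵ         o       
low-mid           œ         —         ɔ       
The low-mid row has no central member, so the gap is the low-mid central rounded vowel /ɞ/.

/ɞ/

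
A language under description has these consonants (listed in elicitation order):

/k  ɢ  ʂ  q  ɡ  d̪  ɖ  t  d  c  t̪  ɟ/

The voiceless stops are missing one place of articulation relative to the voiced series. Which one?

place of articulation  voiceless  voiced  
dental            t̪        d̪      
alveolar          t         d       
retroflex         —         ɖ       
palatal           c         ɟ       
velar             k         ɡ       
uvular            q         ɢ       
Every place of articulation has a voiceless member except retroflex, where /ʈ/ would be expected.

retroflex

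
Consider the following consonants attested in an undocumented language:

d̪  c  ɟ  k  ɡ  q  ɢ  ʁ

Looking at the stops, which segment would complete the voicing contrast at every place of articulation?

place of articulation  voiceless  voiced  
dental            —         d̪      
palatal           c         ɟ       
velar             k         ɡ       
uvular            q         ɢ       
The dental row has no voiceless member, so the gap is the voiceless dental stop /t̪/.

/t̪/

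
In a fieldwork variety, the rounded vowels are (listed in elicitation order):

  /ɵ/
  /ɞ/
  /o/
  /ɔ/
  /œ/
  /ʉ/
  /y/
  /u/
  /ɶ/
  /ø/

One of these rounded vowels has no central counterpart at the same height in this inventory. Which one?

High: /y/ ~ /ʉ/ ~ /u/
High-mid: /ø/ ~ /ɵ/ ~ /o/
Low-mid: /œ/ ~ /ɞ/ ~ /ɔ/
Low: only /ɶ/ (front); no central partner.
So /ɶ/ is the unpaired segment.

/ɶ/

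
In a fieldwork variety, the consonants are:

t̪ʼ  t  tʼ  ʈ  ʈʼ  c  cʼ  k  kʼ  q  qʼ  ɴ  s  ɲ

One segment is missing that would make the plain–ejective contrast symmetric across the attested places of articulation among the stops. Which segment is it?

Plain: /t/ (alveolar), /ʈ/ (retroflex), /c/ (palatal), /k/ (velar), /q/ (uvular).
Ejective: /t̪ʼ/ (dental), /tʼ/ (alveolar), /ʈʼ/ (retroflex), /cʼ/ (palatal), /kʼ/ (velar), /qʼ/ (uvular).
The dental row has no plain member, so the gap is the plain dental stop /t̪/.

/t̪/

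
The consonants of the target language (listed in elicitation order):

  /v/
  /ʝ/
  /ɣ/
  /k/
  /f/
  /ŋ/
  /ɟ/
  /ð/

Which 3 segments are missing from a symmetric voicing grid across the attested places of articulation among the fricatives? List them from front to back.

Voiceless: /f/ (labiodental).
Voiced: /v/ (labiodental), /ð/ (dental), /ʝ/ (palatal), /ɣ/ (velar).
Gaps, from front to back: dental lacks voiceless (/θ/); palatal lacks voiceless (/ç/); velar lacks voiceless (/x/).

/θ/, /ç/, /x/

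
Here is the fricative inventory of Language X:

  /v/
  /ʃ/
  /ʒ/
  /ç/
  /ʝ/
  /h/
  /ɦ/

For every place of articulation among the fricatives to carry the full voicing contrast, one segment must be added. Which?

/f/

place of articulation  voiceless  voiced  
labiodental       —         v       
postalveolar      ʃ         ʒ       
palatal           ç         ʝ       
glottal           h         ɦ       
The labiodental row has no voiceless member, so the gap is the voiceless labiodental fricative /f/.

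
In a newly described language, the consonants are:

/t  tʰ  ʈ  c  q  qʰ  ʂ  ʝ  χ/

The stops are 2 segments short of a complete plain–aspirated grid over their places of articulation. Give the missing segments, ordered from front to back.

/ʈʰ/, /cʰ/

Plain: /t/ (alveolar), /ʈ/ (retroflex), /c/ (palatal), /q/ (uvular).
Aspirated: /tʰ/ (alveolar), /qʰ/ (uvular).
Gaps, from front to back: retroflex lacks aspirated (/ʈʰ/); palatal lacks aspirated (/cʰ/).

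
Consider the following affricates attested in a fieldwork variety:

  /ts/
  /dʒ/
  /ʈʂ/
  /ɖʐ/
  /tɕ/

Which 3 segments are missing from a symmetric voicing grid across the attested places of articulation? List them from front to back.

alveolar: voiceless /ts/, voiced —.
postalveolar: voiceless —, voiced /dʒ/.
retroflex: voiceless /ʈʂ/, voiced /ɖʐ/.
alveolo-palatal: voiceless /tɕ/, voiced —.
Gaps, from front to back: alveolar lacks voiced (/dz/); postalveolar lacks voiceless (/tʃ/); alveolo-palatal lacks voiced (/dʑ/).

/dz/, /tʃ/, /dʑ/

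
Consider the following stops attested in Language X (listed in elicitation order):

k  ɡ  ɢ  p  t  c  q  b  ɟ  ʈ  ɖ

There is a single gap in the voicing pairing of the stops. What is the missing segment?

place of articulation  voiceless  voiced  
bilabial          p         b       
alveolar          t         —       
retroflex         ʈ         ɖ       
palatal           c         ɟ       
velar             k         ɡ       
uvular            q         ɢ       
The alveolar row has no voiced member, so the gap is the voiced alveolar stop /d/.

/d/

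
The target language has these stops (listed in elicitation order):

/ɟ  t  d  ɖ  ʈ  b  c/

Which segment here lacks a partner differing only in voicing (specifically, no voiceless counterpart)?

Alveolar: /t/ ~ /d/
Retroflex: /ʈ/ ~ /ɖ/
Palatal: /c/ ~ /ɟ/
Bilabial: only /b/ (voiced); no voiceless partner.
So /b/ is the unpaired segment.

/b/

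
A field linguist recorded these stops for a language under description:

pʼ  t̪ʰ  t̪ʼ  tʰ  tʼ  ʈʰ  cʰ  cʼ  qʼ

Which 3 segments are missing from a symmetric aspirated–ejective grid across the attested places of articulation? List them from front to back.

/pʰ/, /ʈʼ/, /qʰ/

Aspirated: /t̪ʰ/ (dental), /tʰ/ (alveolar), /ʈʰ/ (retroflex), /cʰ/ (palatal).
Ejective: /pʼ/ (bilabial), /t̪ʼ/ (dental), /tʼ/ (alveolar), /cʼ/ (palatal), /qʼ/ (uvular).
Gaps, from front to back: bilabial lacks aspirated (/pʰ/); retroflex lacks ejective (/ʈʼ/); uvular lacks aspirated (/qʰ/).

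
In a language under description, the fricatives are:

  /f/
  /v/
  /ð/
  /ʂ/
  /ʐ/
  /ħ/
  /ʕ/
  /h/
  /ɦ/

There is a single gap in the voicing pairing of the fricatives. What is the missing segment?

place of articulation  voiceless  voiced  
labiodental       f         v       
dental            —         ð       
retroflex         ʂ         ʐ       
pharyngeal        ħ         ʕ       
glottal           h         ɦ       
The dental row has no voiceless member, so the gap is the voiceless dental fricative /θ/.

/θ/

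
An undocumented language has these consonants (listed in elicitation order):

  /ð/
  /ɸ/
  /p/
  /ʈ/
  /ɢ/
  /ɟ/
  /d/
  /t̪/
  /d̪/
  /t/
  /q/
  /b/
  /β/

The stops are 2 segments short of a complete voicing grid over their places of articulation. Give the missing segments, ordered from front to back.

Voiceless: /p/ (bilabial), /t̪/ (dental), /t/ (alveolar), /ʈ/ (retroflex), /q/ (uvular).
Voiced: /b/ (bilabial), /d̪/ (dental), /d/ (alveolar), /ɟ/ (palatal), /ɢ/ (uvular).
Gaps, from front to back: retroflex lacks voiced (/ɖ/); palatal lacks voiceless (/c/).

/ɖ/, /c/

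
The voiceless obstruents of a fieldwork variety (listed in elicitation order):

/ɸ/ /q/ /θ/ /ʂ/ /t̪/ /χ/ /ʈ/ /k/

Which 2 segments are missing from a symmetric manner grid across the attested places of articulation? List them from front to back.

/p/, /x/

Stop: /t̪/ (dental), /ʈ/ (retroflex), /k/ (velar), /q/ (uvular).
Fricative: /ɸ/ (bilabial), /θ/ (dental), /ʂ/ (retroflex), /χ/ (uvular).
Gaps, from front to back: bilabial lacks stop (/p/); velar lacks fricative (/x/).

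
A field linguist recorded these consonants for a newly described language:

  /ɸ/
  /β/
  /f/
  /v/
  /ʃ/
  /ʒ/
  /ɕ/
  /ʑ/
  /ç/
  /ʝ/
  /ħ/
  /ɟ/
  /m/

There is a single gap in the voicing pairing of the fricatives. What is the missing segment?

/ʕ/

bilabial: voiceless /ɸ/, voiced /β/.
labiodental: voiceless /f/, voiced /v/.
postalveolar: voiceless /ʃ/, voiced /ʒ/.
alveolo-palatal: voiceless /ɕ/, voiced /ʑ/.
palatal: voiceless /ç/, voiced /ʝ/.
pharyngeal: voiceless /ħ/, voiced —.
The pharyngeal row has no voiced member, so the gap is the voiced pharyngeal fricative /ʕ/.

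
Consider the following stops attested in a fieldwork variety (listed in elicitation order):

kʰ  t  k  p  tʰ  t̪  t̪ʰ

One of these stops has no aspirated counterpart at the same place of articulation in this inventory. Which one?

/p/

Dental: /t̪/ ~ /t̪ʰ/
Alveolar: /t/ ~ /tʰ/
Velar: /k/ ~ /kʰ/
Bilabial: only /p/ (plain); no aspirated partner.
So /p/ is the unpaired segment.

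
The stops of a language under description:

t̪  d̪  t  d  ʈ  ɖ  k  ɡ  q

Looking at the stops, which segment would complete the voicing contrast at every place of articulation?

Voiceless: /t̪/ (dental), /t/ (alveolar), /ʈ/ (retroflex), /k/ (velar), /q/ (uvular).
Voiced: /d̪/ (dental), /d/ (alveolar), /ɖ/ (retroflex), /ɡ/ (velar).
The uvular row has no voiced member, so the gap is the voiced uvular stop /ɢ/.

/ɢ/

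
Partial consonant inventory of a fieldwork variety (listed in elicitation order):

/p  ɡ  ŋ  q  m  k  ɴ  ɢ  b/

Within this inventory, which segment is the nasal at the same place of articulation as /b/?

/b/ is a voiced bilabial stop.
The nasal at the same place is a bilabial nasal — in this inventory, /m/.

/m/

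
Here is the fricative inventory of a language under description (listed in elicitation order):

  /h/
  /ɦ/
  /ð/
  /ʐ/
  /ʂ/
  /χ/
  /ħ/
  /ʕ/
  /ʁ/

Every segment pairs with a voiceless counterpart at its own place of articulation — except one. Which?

Retroflex: /ʂ/ ~ /ʐ/
Uvular: /χ/ ~ /ʁ/
Pharyngeal: /ħ/ ~ /ʕ/
Glottal: /h/ ~ /ɦ/
Dental: only /ð/ (voiced); no voiceless partner.
So /ð/ is the unpaired segment.

/ð/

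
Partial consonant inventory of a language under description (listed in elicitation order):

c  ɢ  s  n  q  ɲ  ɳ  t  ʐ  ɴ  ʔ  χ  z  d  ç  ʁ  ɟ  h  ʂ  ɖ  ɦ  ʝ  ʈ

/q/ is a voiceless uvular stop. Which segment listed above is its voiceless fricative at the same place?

The voiceless fricative at the same place is a voiceless uvular fricative — in this inventory, /χ/.

/χ/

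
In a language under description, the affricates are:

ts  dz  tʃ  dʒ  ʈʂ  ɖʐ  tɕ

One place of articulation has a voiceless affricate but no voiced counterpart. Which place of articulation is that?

alveolar: voiceless /ts/, voiced /dz/.
postalveolar: voiceless /tʃ/, voiced /dʒ/.
retroflex: voiceless /ʈʂ/, voiced /ɖʐ/.
alveolo-palatal: voiceless /tɕ/, voiced —.
Every place of articulation has a voiced member except alveolo-palatal, where /dʑ/ would be expected.

alveolo-palatal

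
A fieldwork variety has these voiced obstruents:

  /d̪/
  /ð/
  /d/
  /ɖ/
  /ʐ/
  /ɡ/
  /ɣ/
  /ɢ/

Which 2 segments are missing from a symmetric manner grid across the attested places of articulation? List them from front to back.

dental: stop /d̪/, fricative /ð/.
alveolar: stop /d/, fricative —.
retroflex: stop /ɖ/, fricative /ʐ/.
velar: stop /ɡ/, fricative /ɣ/.
uvular: stop /ɢ/, fricative —.
Gaps, from front to back: alveolar lacks fricative (/z/); uvular lacks fricative (/ʁ/).

/z/, /ʁ/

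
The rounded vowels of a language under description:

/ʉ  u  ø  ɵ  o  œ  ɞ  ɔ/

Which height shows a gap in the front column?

high: front —, central /ʉ/, back /u/.
high-mid: front /ø/, central /ɵ/, back /o/.
low-mid: front /œ/, central /ɞ/, back /ɔ/.
Every height has a front member except high, where /y/ would be expected.

high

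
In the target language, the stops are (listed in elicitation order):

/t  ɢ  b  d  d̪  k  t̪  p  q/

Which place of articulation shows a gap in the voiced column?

Voiceless: /p/ (bilabial), /t̪/ (dental), /t/ (alveolar), /k/ (velar), /q/ (uvular).
Voiced: /b/ (bilabial), /d̪/ (dental), /d/ (alveolar), /ɢ/ (uvular).
Every place of articulation has a voiced member except velar, where /ɡ/ would be expected.

velar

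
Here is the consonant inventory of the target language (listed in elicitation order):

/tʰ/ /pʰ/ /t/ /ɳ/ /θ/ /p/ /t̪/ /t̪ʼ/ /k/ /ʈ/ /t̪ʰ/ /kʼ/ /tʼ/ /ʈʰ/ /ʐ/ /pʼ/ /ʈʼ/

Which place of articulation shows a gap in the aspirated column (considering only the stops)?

velar

bilabial: plain /p/, aspirated /pʰ/, ejective /pʼ/.
dental: plain /t̪/, aspirated /t̪ʰ/, ejective /t̪ʼ/.
alveolar: plain /t/, aspirated /tʰ/, ejective /tʼ/.
retroflex: plain /ʈ/, aspirated /ʈʰ/, ejective /ʈʼ/.
velar: plain /k/, aspirated —, ejective /kʼ/.
Every place of articulation has an aspirated member except velar, where /kʰ/ would be expected.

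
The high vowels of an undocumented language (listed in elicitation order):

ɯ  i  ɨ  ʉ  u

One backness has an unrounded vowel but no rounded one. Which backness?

front

backness          unrounded  rounded 
front             i         —       
central           ɨ         ʉ       
back              ɯ         u       
Every backness has a rounded member except front, where /y/ would be expected.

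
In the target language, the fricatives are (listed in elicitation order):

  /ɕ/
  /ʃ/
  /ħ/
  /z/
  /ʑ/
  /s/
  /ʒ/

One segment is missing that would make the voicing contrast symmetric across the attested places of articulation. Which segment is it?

/ʕ/

Voiceless: /s/ (alveolar), /ʃ/ (postalveolar), /ɕ/ (alveolo-palatal), /ħ/ (pharyngeal).
Voiced: /z/ (alveolar), /ʒ/ (postalveolar), /ʑ/ (alveolo-palatal).
The pharyngeal row has no voiced member, so the gap is the voiced pharyngeal fricative /ʕ/.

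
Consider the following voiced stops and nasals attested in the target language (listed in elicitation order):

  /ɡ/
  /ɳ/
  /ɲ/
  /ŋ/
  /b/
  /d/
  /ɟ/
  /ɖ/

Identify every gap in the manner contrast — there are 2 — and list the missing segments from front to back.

bilabial: oral stop /b/, nasal —.
alveolar: oral stop /d/, nasal —.
retroflex: oral stop /ɖ/, nasal /ɳ/.
palatal: oral stop /ɟ/, nasal /ɲ/.
velar: oral stop /ɡ/, nasal /ŋ/.
Gaps, from front to back: bilabial lacks nasal (/m/); alveolar lacks nasal (/n/).

/m/, /n/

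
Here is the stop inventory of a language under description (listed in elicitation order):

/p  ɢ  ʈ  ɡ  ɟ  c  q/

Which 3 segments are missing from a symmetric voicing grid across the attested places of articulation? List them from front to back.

bilabial: voiceless /p/, voiced —.
retroflex: voiceless /ʈ/, voiced —.
palatal: voiceless /c/, voiced /ɟ/.
velar: voiceless —, voiced /ɡ/.
uvular: voiceless /q/, voiced /ɢ/.
Gaps, from front to back: bilabial lacks voiced (/b/); retroflex lacks voiced (/ɖ/); velar lacks voiceless (/k/).

/b/, /ɖ/, /k/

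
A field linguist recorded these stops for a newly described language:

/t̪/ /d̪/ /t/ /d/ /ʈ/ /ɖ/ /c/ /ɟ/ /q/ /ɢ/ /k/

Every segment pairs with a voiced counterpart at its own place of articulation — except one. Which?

Dental: /t̪/ ~ /d̪/
Alveolar: /t/ ~ /d/
Retroflex: /ʈ/ ~ /ɖ/
Palatal: /c/ ~ /ɟ/
Uvular: /q/ ~ /ɢ/
Velar: only /k/ (voiceless); no voiced partner.
So /k/ is the unpaired segment.

/k/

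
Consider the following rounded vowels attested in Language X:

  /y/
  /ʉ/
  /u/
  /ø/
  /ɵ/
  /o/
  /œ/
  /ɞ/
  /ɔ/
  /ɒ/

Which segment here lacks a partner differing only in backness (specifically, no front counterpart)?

/ɒ/

High: /y/ ~ /ʉ/ ~ /u/
High-mid: /ø/ ~ /ɵ/ ~ /o/
Low-mid: /œ/ ~ /ɞ/ ~ /ɔ/
Low: only /ɒ/ (back); no front partner.
So /ɒ/ is the unpaired segment.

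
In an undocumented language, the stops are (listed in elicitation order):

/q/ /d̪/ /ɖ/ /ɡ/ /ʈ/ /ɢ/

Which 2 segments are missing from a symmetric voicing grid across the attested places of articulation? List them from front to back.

/t̪/, /k/

place of articulation  voiceless  voiced  
dental            —         d̪      
retroflex         ʈ         ɖ       
velar             —         ɡ       
uvular            q         ɢ       
Gaps, from front to back: dental lacks voiceless (/t̪/); velar lacks voiceless (/k/).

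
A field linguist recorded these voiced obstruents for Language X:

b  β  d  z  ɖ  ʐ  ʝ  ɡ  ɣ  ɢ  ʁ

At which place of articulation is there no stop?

place of articulation  stop      fricative
bilabial          b         β       
alveolar          d         z       
retroflex         ɖ         ʐ       
palatal           —         ʝ       
velar             ɡ         ɣ       
uvular            ɢ         ʁ       
Every place of articulation has a stop member except palatal, where /ɟ/ would be expected.

palatal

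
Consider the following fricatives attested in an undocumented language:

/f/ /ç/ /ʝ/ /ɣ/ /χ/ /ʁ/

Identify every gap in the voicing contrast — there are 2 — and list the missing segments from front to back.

Voiceless: /f/ (labiodental), /ç/ (palatal), /χ/ (uvular).
Voiced: /ʝ/ (palatal), /ɣ/ (velar), /ʁ/ (uvular).
Gaps, from front to back: labiodental lacks voiced (/v/); velar lacks voiceless (/x/).

/v/, /x/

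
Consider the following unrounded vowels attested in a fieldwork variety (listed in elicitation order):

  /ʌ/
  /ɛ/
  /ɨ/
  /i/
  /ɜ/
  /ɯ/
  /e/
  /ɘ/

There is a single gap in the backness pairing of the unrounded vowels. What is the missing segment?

high: front /i/, central /ɨ/, back /ɯ/.
high-mid: front /e/, central /ɘ/, back —.
low-mid: front /ɛ/, central /ɜ/, back /ʌ/.
The high-mid row has no back member, so the gap is the high-mid back unrounded vowel /ɤ/.

/ɤ/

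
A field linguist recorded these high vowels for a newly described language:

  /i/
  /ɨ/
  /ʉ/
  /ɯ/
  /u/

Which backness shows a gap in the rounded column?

Unrounded: /i/ (front), /ɨ/ (central), /ɯ/ (back).
Rounded: /ʉ/ (central), /u/ (back).
Every backness has a rounded member except front, where /y/ would be expected.

front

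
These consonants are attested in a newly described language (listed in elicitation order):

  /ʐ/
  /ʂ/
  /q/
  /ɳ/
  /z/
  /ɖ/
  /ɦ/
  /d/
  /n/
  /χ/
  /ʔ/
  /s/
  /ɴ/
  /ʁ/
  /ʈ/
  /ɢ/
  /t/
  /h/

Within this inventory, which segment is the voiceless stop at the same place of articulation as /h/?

/ʔ/

/h/ is a voiceless glottal fricative.
The voiceless stop at the same place is a voiceless glottal stop — in this inventory, /ʔ/.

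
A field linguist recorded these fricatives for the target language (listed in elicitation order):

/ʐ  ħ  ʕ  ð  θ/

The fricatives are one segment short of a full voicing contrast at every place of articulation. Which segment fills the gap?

/ʂ/

dental: voiceless /θ/, voiced /ð/.
retroflex: voiceless —, voiced /ʐ/.
pharyngeal: voiceless /ħ/, voiced /ʕ/.
The retroflex row has no voiceless member, so the gap is the voiceless retroflex fricative /ʂ/.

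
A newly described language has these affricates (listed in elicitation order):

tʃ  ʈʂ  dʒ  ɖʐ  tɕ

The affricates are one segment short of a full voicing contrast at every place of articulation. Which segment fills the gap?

/dʑ/

Voiceless: /tʃ/ (postalveolar), /ʈʂ/ (retroflex), /tɕ/ (alveolo-palatal).
Voiced: /dʒ/ (postalveolar), /ɖʐ/ (retroflex).
The alveolo-palatal row has no voiced member, so the gap is the voiced alveolo-palatal affricate /dʑ/.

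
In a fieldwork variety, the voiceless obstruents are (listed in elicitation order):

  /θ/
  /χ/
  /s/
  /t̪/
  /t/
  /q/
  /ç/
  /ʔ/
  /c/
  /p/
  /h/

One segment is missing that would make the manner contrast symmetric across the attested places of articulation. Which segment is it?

Stop: /p/ (bilabial), /t̪/ (dental), /t/ (alveolar), /c/ (palatal), /q/ (uvular), /ʔ/ (glottal).
Fricative: /θ/ (dental), /s/ (alveolar), /ç/ (palatal), /χ/ (uvular), /h/ (glottal).
The bilabial row has no fricative member, so the gap is the bilabial fricative /ɸ/.

/ɸ/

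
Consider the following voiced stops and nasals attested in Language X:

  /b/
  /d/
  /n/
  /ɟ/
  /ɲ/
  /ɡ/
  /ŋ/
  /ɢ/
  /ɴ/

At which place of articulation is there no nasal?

bilabial

bilabial: oral stop /b/, nasal —.
alveolar: oral stop /d/, nasal /n/.
palatal: oral stop /ɟ/, nasal /ɲ/.
velar: oral stop /ɡ/, nasal /ŋ/.
uvular: oral stop /ɢ/, nasal /ɴ/.
Every place of articulation has a nasal member except bilabial, where /m/ would be expected.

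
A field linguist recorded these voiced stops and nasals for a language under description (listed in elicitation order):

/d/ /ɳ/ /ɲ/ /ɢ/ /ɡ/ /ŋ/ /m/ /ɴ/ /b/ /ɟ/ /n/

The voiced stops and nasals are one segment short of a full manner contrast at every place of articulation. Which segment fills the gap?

/ɖ/

Oral stop: /b/ (bilabial), /d/ (alveolar), /ɟ/ (palatal), /ɡ/ (velar), /ɢ/ (uvular).
Nasal: /m/ (bilabial), /n/ (alveolar), /ɳ/ (retroflex), /ɲ/ (palatal), /ŋ/ (velar), /ɴ/ (uvular).
The retroflex row has no oral stop member, so the gap is the retroflex oral stop /ɖ/.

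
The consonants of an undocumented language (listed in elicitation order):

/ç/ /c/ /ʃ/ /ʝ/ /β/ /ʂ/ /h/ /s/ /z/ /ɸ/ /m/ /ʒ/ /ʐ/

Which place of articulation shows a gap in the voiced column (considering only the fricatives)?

glottal

bilabial: voiceless /ɸ/, voiced /β/.
alveolar: voiceless /s/, voiced /z/.
postalveolar: voiceless /ʃ/, voiced /ʒ/.
retroflex: voiceless /ʂ/, voiced /ʐ/.
palatal: voiceless /ç/, voiced /ʝ/.
glottal: voiceless /h/, voiced —.
Every place of articulation has a voiced member except glottal, where /ɦ/ would be expected.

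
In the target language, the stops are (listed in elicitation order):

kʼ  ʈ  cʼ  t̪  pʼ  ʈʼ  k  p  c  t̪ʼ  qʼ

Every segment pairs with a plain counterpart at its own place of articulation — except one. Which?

/qʼ/

Bilabial: /p/ ~ /pʼ/
Dental: /t̪/ ~ /t̪ʼ/
Retroflex: /ʈ/ ~ /ʈʼ/
Palatal: /c/ ~ /cʼ/
Velar: /k/ ~ /kʼ/
Uvular: only /qʼ/ (ejective); no plain partner.
So /qʼ/ is the unpaired segment.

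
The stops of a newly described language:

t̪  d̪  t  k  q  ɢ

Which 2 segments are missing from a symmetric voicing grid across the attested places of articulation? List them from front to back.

/d/, /ɡ/

place of articulation  voiceless  voiced  
dental            t̪        d̪      
alveolar          t         —       
velar             k         —       
uvular            q         ɢ       
Gaps, from front to back: alveolar lacks voiced (/d/); velar lacks voiced (/ɡ/).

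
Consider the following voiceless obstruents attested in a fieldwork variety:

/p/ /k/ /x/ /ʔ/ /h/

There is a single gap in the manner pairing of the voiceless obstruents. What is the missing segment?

Stop: /p/ (bilabial), /k/ (velar), /ʔ/ (glottal).
Fricative: /x/ (velar), /h/ (glottal).
The bilabial row has no fricative member, so the gap is the bilabial fricative /ɸ/.

/ɸ/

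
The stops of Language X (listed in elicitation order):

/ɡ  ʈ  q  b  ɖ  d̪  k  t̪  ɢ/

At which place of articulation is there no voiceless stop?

bilabial

Voiceless: /t̪/ (dental), /ʈ/ (retroflex), /k/ (velar), /q/ (uvular).
Voiced: /b/ (bilabial), /d̪/ (dental), /ɖ/ (retroflex), /ɡ/ (velar), /ɢ/ (uvular).
Every place of articulation has a voiceless member except bilabial, where /p/ would be expected.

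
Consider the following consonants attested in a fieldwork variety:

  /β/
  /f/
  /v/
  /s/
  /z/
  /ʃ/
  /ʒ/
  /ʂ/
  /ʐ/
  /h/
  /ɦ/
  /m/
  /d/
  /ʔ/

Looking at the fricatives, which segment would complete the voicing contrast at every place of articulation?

Voiceless: /f/ (labiodental), /s/ (alveolar), /ʃ/ (postalveolar), /ʂ/ (retroflex), /h/ (glottal).
Voiced: /β/ (bilabial), /v/ (labiodental), /z/ (alveolar), /ʒ/ (postalveolar), /ʐ/ (retroflex), /ɦ/ (glottal).
The bilabial row has no voiceless member, so the gap is the voiceless bilabial fricative /ɸ/.

/ɸ/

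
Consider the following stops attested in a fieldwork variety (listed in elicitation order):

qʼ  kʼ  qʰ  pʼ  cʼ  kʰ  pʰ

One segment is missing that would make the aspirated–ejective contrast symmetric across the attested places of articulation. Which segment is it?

/cʰ/

Aspirated: /pʰ/ (bilabial), /kʰ/ (velar), /qʰ/ (uvular).
Ejective: /pʼ/ (bilabial), /cʼ/ (palatal), /kʼ/ (velar), /qʼ/ (uvular).
The palatal row has no aspirated member, so the gap is the aspirated palatal stop /cʰ/.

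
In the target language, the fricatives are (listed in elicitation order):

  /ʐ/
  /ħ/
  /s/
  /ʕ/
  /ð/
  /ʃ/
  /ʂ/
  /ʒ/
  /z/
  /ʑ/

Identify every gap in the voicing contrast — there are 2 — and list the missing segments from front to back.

place of articulation  voiceless  voiced  
dental            —         ð       
alveolar          s         z       
postalveolar      ʃ         ʒ       
retroflex         ʂ         ʐ       
alveolo-palatal   —         ʑ       
pharyngeal        ħ         ʕ       
Gaps, from front to back: dental lacks voiceless (/θ/); alveolo-palatal lacks voiceless (/ɕ/).

/θ/, /ɕ/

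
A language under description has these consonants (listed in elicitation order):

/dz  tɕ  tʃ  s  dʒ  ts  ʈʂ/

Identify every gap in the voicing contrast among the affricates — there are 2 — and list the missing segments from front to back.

Voiceless: /ts/ (alveolar), /tʃ/ (postalveolar), /ʈʂ/ (retroflex), /tɕ/ (alveolo-palatal).
Voiced: /dz/ (alveolar), /dʒ/ (postalveolar).
Gaps, from front to back: retroflex lacks voiced (/ɖʐ/); alveolo-palatal lacks voiced (/dʑ/).

/ɖʐ/, /dʑ/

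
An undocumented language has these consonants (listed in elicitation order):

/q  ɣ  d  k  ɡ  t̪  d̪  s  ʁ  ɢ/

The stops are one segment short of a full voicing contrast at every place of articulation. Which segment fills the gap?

/t/

dental: voiceless /t̪/, voiced /d̪/.
alveolar: voiceless —, voiced /d/.
velar: voiceless /k/, voiced /ɡ/.
uvular: voiceless /q/, voiced /ɢ/.
The alveolar row has no voiceless member, so the gap is the voiceless alveolar stop /t/.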